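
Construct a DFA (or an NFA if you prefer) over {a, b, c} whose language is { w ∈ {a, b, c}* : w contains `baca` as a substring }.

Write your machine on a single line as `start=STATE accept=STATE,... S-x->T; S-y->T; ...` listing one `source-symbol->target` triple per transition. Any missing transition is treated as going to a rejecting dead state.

Track how much of `baca` has been matched so far: state q0 is no progress, q4 is the absorbing accept state reached once `baca` has occurred. Intermediate states record partial matches; on a mismatch, fall back to the longest reusable overlap.
5 states suffice.
        a   b   c  
>  q0   q0  q1  q0 
   q1   q2  q1  q0 
   q2   q0  q1  q3 
   q3   q4  q1  q0 
 * q4   q4  q4  q4 
(> = start, * = accepting)

start=q0; accept=q4; q0-a->q0; q0-b->q1; q0-c->q0; q1-a->q2; q1-b->q1; q1-c->q0; q2-a->q0; q2-b->q1; q2-c->q3; q3-a->q4; q3-b->q1; q3-c->q0; q4-a->q4; q4-b->q4; q4-c->q4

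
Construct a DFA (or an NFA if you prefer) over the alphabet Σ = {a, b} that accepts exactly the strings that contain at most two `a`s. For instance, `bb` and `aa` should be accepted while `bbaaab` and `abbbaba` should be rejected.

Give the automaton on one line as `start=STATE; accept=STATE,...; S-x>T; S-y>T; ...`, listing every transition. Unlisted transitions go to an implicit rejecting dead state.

start=S0; accept=S0,S1,S2; S0-a>S1; S0-b>S0; S1-a>S2; S1-b>S1; S2-a>S3; S2-b>S2; S3-a>S3; S3-b>S3

Count `a`s, saturating at 3: states S0 through S2 mean 0 through 2 `a`s seen; S3 means more than 2. Each `a` increments (capped at S3); other symbols loop. Accept from {S0, S1, S2}.
A 4-state machine:
        a   b  
>* S0   S1  S0 
 * S1   S2  S1 
 * S2   S3  S2 
   S3   S3  S3 
(> = start, * = accepting)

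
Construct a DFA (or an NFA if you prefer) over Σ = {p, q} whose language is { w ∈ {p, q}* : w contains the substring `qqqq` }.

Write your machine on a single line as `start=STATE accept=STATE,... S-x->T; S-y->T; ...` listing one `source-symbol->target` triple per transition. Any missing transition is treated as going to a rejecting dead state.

start=A; accept=E; A-p->A; A-q->B; B-p->A; B-q->C; C-p->A; C-q->D; D-p->A; D-q->E; E-p->E; E-q->E

Track how much of `qqqq` has been matched so far: state A is no progress, E is the absorbing accept state reached once `qqqq` has occurred. Intermediate states record partial matches; on a mismatch, fall back to the longest reusable overlap.
       p  q 
>  A   A  B 
   B   A  C 
   C   A  D 
   D   A  E 
 * E   E  E 
(> = start, * = accepting)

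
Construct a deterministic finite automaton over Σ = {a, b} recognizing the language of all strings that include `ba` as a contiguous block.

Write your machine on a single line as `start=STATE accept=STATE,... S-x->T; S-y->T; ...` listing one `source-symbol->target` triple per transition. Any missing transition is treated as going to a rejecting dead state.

start=q0; accept=q2; q0-a->q0; q0-b->q1; q1-a->q2; q1-b->q1; q2-a->q2; q2-b->q2

States q0..q1 record the length of the longest prefix of `ba` that matches the current input suffix. Reaching q2 means `ba` has been seen, and we stay there forever. Accept from q2.
3 states suffice.
        a   b  
>  q0   q0  q1 
   q1   q2  q1 
 * q2   q2  q2 
(> = start, * = accepting)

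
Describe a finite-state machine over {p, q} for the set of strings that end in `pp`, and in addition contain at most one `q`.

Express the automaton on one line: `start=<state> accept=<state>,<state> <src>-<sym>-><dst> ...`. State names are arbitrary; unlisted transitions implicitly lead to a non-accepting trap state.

Handle the two conditions separately and then intersect. The first has 3 states tracking how much of the suffix `pp` has currently been matched; the second has 3 states tracking the count of `q`s, saturating at 2. A product state is a pair (one from each), accepting exactly when both do.
9 states suffice.
        p   q  
>  s0   s1  s2 
   s1   s3  s2 
   s2   s4  s5 
 * s3   s3  s2 
   s4   s6  s5 
   s5   s7  s5 
 * s6   s6  s5 
   s7   s8  s5 
   s8   s8  s5 
(> = start, * = accepting)

start=s0 accept=s3,s6 s0-p->s1 s0-q->s2 s1-p->s3 s1-q->s2 s2-p->s4 s2-q->s5 s3-p->s3 s3-q->s2 s4-p->s6 s4-q->s5 s5-p->s7 s5-q->s5 s6-p->s6 s6-q->s5 s7-p->s8 s7-q->s5 s8-p->s8 s8-q->s5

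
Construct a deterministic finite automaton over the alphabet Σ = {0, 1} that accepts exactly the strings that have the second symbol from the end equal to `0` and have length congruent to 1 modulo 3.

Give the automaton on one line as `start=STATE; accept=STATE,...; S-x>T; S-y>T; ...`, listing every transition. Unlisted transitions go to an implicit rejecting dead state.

Handle the two conditions separately and then intersect. The first has 7 states tracking the last 2 symbols read; the second has 3 states tracking the input length modulo 3. A product state is a pair (one from each), accepting exactly when both do.
15 states suffice.
          0    1  
>  S0     S1   S2 
   S1     S3   S4 
   S2     S5   S6 
   S3     S7   S8 
   S4     S9  S10 
   S5     S7   S8 
   S6     S9  S10 
   S7    S11  S12 
   S8    S13  S14 
   S9    S11  S12 
   S10   S13  S14 
 * S11    S3   S4 
 * S12    S5   S6 
   S13    S3   S4 
   S14    S5   S6 
(> = start, * = accepting)

start=S0; accept=S11,S12; S0-0>S1; S0-1>S2; S1-0>S3; S1-1>S4; S2-0>S5; S2-1>S6; S3-0>S7; S3-1>S8; S4-0>S9; S4-1>S10; S5-0>S7; S5-1>S8; S6-0>S9; S6-1>S10; S7-0>S11; S7-1>S12; S8-0>S13; S8-1>S14; S9-0>S11; S9-1>S12; S10-0>S13; S10-1>S14; S11-0>S3; S11-1>S4; S12-0>S5; S12-1>S6; S13-0>S3; S13-1>S4; S14-0>S5; S14-1>S6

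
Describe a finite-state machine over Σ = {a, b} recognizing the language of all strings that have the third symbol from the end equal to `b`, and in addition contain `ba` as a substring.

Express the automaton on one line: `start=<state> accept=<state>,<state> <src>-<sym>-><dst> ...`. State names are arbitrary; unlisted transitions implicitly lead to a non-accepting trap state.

Handle the two conditions separately and then intersect. One (15 states) tracks the last 3 symbols read; the other (3 states) tracks whether and how much of `ba` has been seen. Each combined state is a pair, one component from each; accept when both components accept.
          a    b  
>  q0     q1   q2 
   q1     q3   q4 
   q2     q5   q6 
   q3     q7   q8 
   q4     q9  q10 
   q5    q11  q12 
   q6    q13  q14 
   q7     q7   q8 
   q8     q9  q10 
   q9    q11  q12 
   q10   q13  q14 
 * q11   q15  q16 
 * q12    q9  q17 
 * q13   q11  q12 
   q14   q13  q14 
   q15   q15  q16 
   q16    q9  q17 
   q17   q13  q18 
 * q18   q13  q18 
(> = start, * = accepting)

start=q0 accept=q11,q12,q13,q18 q0-a->q1 q0-b->q2 q1-a->q3 q1-b->q4 q2-a->q5 q2-b->q6 q3-a->q7 q3-b->q8 q4-a->q9 q4-b->q10 q5-a->q11 q5-b->q12 q6-a->q13 q6-b->q14 q7-a->q7 q7-b->q8 q8-a->q9 q8-b->q10 q9-a->q11 q9-b->q12 q10-a->q13 q10-b->q14 q11-a->q15 q11-b->q16 q12-a->q9 q12-b->q17 q13-a->q11 q13-b->q12 q14-a->q13 q14-b->q14 q15-a->q15 q15-b->q16 q16-a->q9 q16-b->q17 q17-a->q13 q17-b->q18 q18-a->q13 q18-b->q18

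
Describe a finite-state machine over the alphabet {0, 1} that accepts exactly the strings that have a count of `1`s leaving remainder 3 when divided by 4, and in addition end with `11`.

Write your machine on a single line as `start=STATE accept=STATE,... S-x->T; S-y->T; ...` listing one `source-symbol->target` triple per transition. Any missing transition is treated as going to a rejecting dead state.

start=A; accept=E; A-0->A; A-1->B; B-0->B; B-1->C; C-0->D; C-1->E; D-0->D; D-1->F; E-0->F; E-1->A; F-0->F; F-1->A

Handle the two conditions separately and then intersect. The first has 4 states tracking the count of `1`s modulo 4; the second has 3 states tracking how much of the suffix `11` has currently been matched. A product state is a pair (one from each), accepting exactly when both do. After merging equivalent states the machine shrinks.
A 6-state machine:
       0  1 
>  A   A  B 
   B   B  C 
   C   D  E 
   D   D  F 
 * E   F  A 
   F   F  A 
(> = start, * = accepting)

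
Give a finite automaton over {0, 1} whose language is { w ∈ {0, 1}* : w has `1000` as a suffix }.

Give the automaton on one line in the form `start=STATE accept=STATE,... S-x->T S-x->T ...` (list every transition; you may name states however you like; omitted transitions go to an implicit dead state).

Let each state record the length of the longest suffix of the input read so far that is also a prefix of `1000`. s1 means the last symbol is `1`; s2 means the last 2 symbols are `10`; s3 means the last 3 symbols are `100`; s4 means the last 4 symbols are `1000`. Accept only at s4, where the string currently ends in `1000`.
5 states suffice.
        0   1  
>  s0   s0  s1 
   s1   s2  s1 
   s2   s3  s1 
   s3   s4  s1 
 * s4   s0  s1 
(> = start, * = accepting)

start=s0 accept=s4 s0-0->s0 s0-1->s1 s1-0->s2 s1-1->s1 s2-0->s3 s2-1->s1 s3-0->s4 s3-1->s1 s4-0->s0 s4-1->s1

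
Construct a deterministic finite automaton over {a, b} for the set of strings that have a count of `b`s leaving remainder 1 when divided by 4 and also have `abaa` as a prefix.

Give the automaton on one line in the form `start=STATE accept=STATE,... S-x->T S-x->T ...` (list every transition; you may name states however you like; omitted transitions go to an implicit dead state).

start=s0 accept=s5 s0-a->s1 s0-b->s2 s1-a->s2 s1-b->s3 s2-a->s2 s2-b->s2 s3-a->s4 s3-b->s2 s4-a->s5 s4-b->s2 s5-a->s5 s5-b->s6 s6-a->s6 s6-b->s7 s7-a->s7 s7-b->s8 s8-a->s8 s8-b->s5

Handle the two conditions separately and then intersect. One (4 states) tracks the count of `b`s modulo 4; the other (6 states) tracks whether the input so far still matches the prefix `abaa`. Each combined state is a pair, one component from each; accept when both components accept. After merging equivalent states the machine shrinks.
With 9 states:
        a   b  
>  s0   s1  s2 
   s1   s2  s3 
   s2   s2  s2 
   s3   s4  s2 
   s4   s5  s2 
 * s5   s5  s6 
   s6   s6  s7 
   s7   s7  s8 
   s8   s8  s5 
(> = start, * = accepting)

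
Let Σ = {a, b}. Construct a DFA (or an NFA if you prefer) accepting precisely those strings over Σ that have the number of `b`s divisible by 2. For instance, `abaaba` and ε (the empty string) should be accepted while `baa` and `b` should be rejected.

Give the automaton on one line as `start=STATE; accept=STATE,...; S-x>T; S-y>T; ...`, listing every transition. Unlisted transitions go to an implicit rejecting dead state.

The only thing that matters is how many `b`s have appeared, reduced mod 2. Use one state per residue: S0 for 0, …, S1 for 1. Reading `b` moves to the next residue; anything else stays put. S0 is accepting.
With 2 states:
        a   b  
>* S0   S0  S1 
   S1   S1  S0 
(> = start, * = accepting)

start=S0; accept=S0; S0-a>S0; S0-b>S1; S1-a>S1; S1-b>S0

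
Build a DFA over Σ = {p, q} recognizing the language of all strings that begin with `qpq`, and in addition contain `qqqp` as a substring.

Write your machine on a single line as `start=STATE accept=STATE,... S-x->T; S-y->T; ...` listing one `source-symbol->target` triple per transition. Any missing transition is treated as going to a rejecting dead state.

start=A; accept=I; A-p->B; A-q->C; B-p->B; B-q->B; C-p->D; C-q->B; D-p->B; D-q->E; E-p->F; E-q->G; F-p->F; F-q->E; G-p->F; G-q->H; H-p->I; H-q->H; I-p->I; I-q->I

Run two small machines in parallel and take their product. One (5 states) tracks whether the input so far still matches the prefix `qpq`; the other (5 states) tracks whether and how much of `qqqp` has been seen. Each combined state is a pair, one component from each; accept when both components accept. Equivalent product states are then merged.
With 9 states:
       p  q 
>  A   B  C 
   B   B  B 
   C   D  B 
   D   B  E 
   E   F  G 
   F   F  E 
   G   F  H 
   H   I  H 
 * I   I  I 
(> = start, * = accepting)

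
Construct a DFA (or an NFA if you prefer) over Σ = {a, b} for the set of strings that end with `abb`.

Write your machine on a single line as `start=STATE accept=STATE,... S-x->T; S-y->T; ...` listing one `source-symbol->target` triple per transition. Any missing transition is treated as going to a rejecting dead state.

Remember how much of `abb` the current input suffix matches. State S0 means no match yet; S1 means the last symbol is `a`; S2 means the last 2 symbols are `ab`; S3 means the last 3 symbols are `abb`. Only S3 accepts. On a mismatch, fall back to the longest proper suffix that is still a prefix of `abb`.
With 4 states:
        a   b  
>  S0   S1  S0 
   S1   S1  S2 
   S2   S1  S3 
 * S3   S1  S0 
(> = start, * = accepting)

start=S0; accept=S3; S0-a->S1; S0-b->S0; S1-a->S1; S1-b->S2; S2-a->S1; S2-b->S3; S3-a->S1; S3-b->S0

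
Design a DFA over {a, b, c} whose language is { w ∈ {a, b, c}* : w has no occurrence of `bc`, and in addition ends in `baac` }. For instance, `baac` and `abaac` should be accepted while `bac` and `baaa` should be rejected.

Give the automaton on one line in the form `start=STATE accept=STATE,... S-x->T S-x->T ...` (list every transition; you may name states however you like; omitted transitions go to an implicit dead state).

Run two small machines in parallel and take their product. One (3 states) tracks partial matches of the forbidden pattern `bc`; the other (5 states) tracks how much of the suffix `baac` has currently been matched. Each combined state is a pair, one component from each; accept when both components accept.
10 states suffice.
        a   b   c  
>  S0   S0  S1  S0 
   S1   S2  S1  S3 
   S2   S4  S1  S0 
   S3   S3  S5  S3 
   S4   S0  S1  S6 
   S5   S7  S5  S3 
 * S6   S0  S1  S0 
   S7   S8  S5  S3 
   S8   S3  S5  S9 
   S9   S3  S5  S3 
(> = start, * = accepting)

start=S0 accept=S6 S0-a->S0 S0-b->S1 S0-c->S0 S1-a->S2 S1-b->S1 S1-c->S3 S2-a->S4 S2-b->S1 S2-c->S0 S3-a->S3 S3-b->S5 S3-c->S3 S4-a->S0 S4-b->S1 S4-c->S6 S5-a->S7 S5-b->S5 S5-c->S3 S6-a->S0 S6-b->S1 S6-c->S0 S7-a->S8 S7-b->S5 S7-c->S3 S8-a->S3 S8-b->S5 S8-c->S9 S9-a->S3 S9-b->S5 S9-c->S3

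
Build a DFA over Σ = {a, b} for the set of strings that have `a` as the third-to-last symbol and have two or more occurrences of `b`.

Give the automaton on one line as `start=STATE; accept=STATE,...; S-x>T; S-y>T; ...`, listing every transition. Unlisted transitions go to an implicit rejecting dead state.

start=q0; accept=q6,q10,q11,q13; q0-a>q1; q0-b>q2; q1-a>q1; q1-b>q3; q2-a>q4; q2-b>q5; q3-a>q4; q3-b>q6; q4-a>q7; q4-b>q8; q5-a>q9; q5-b>q5; q6-a>q9; q6-b>q5; q7-a>q7; q7-b>q10; q8-a>q11; q8-b>q6; q9-a>q12; q9-b>q8; q10-a>q11; q10-b>q6; q11-a>q12; q11-b>q8; q12-a>q13; q12-b>q10; q13-a>q13; q13-b>q10

Build one automaton per condition and run them in lockstep. The first has 15 states tracking the last 3 symbols read; the second has 4 states tracking the count of `b`s, saturating at 3. A product state is a pair (one from each), accepting exactly when both do. After merging equivalent states the machine shrinks.
14 states suffice.
          a    b  
>  q0     q1   q2 
   q1     q1   q3 
   q2     q4   q5 
   q3     q4   q6 
   q4     q7   q8 
   q5     q9   q5 
 * q6     q9   q5 
   q7     q7  q10 
   q8    q11   q6 
   q9    q12   q8 
 * q10   q11   q6 
 * q11   q12   q8 
   q12   q13  q10 
 * q13   q13  q10 
(> = start, * = accepting)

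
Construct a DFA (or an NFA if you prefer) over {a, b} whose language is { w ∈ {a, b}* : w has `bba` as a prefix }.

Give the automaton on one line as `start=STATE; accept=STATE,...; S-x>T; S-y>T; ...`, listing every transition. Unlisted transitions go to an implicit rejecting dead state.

start=S0; accept=S3; S0-a>S4; S0-b>S1; S1-a>S4; S1-b>S2; S2-a>S3; S2-b>S4; S3-a>S3; S3-b>S3; S4-a>S4; S4-b>S4

Check the first 3 symbols one by one: S0 through S2 record how many have matched `bba` so far; any wrong symbol goes to the dead state S4. After all 3 match we enter the accepting sink S3.
5 states suffice.
        a   b  
>  S0   S4  S1 
   S1   S4  S2 
   S2   S3  S4 
 * S3   S3  S3 
   S4   S4  S4 
(> = start, * = accepting)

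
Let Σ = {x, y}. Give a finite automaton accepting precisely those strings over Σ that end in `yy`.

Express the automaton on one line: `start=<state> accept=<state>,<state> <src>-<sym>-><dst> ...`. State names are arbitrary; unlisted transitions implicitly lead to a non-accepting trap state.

Let each state record the length of the longest suffix of the input read so far that is also a prefix of `yy`. S1 means the last symbol is `y`; S2 means the last 2 symbols are `yy`. Accept only at S2, where the string currently ends in `yy`.
With 3 states:
        x   y  
>  S0   S0  S1 
   S1   S0  S2 
 * S2   S0  S2 
(> = start, * = accepting)

start=S0 accept=S2 S0-x->S0 S0-y->S1 S1-x->S0 S1-y->S2 S2-x->S0 S2-y->S2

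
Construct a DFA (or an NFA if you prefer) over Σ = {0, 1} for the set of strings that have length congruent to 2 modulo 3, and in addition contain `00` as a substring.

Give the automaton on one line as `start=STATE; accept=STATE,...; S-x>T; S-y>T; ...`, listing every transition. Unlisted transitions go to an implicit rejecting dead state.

Run two small machines in parallel and take their product. One (3 states) tracks the input length modulo 3; the other (3 states) tracks whether and how much of `00` has been seen. Each combined state is a pair, one component from each; accept when both components accept.
9 states suffice.
        0   1  
>  s0   s1  s2 
   s1   s3  s4 
   s2   s5  s4 
 * s3   s6  s6 
   s4   s7  s0 
   s5   s6  s0 
   s6   s8  s8 
   s7   s8  s2 
   s8   s3  s3 
(> = start, * = accepting)

start=s0; accept=s3; s0-0>s1; s0-1>s2; s1-0>s3; s1-1>s4; s2-0>s5; s2-1>s4; s3-0>s6; s3-1>s6; s4-0>s7; s4-1>s0; s5-0>s6; s5-1>s0; s6-0>s8; s6-1>s8; s7-0>s8; s7-1>s2; s8-0>s3; s8-1>s3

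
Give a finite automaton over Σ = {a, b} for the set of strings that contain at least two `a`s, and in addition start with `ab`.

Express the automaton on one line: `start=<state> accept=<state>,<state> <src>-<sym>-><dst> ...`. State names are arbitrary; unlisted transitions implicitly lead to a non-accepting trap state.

Build one automaton per condition and run them in lockstep. One (4 states) tracks the count of `a`s, saturating at 3; the other (4 states) tracks whether the input so far still matches the prefix `ab`. Each combined state is a pair, one component from each; accept when both components accept. After merging equivalent states the machine shrinks.
5 states suffice.
        a   b  
>  s0   s1  s2 
   s1   s2  s3 
   s2   s2  s2 
   s3   s4  s3 
 * s4   s4  s4 
(> = start, * = accepting)

start=s0 accept=s4 s0-a->s1 s0-b->s2 s1-a->s2 s1-b->s3 s2-a->s2 s2-b->s2 s3-a->s4 s3-b->s3 s4-a->s4 s4-b->s4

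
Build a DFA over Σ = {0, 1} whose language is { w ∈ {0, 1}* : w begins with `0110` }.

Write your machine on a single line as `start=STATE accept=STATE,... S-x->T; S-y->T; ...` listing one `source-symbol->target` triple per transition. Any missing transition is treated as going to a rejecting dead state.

Check the first 4 symbols one by one: q0 through q3 record how many have matched `0110` so far; any wrong symbol goes to the dead state q5. After all 4 match we enter the accepting sink q4.
A 6-state machine:
        0   1  
>  q0   q1  q5 
   q1   q5  q2 
   q2   q5  q3 
   q3   q4  q5 
 * q4   q4  q4 
   q5   q5  q5 
(> = start, * = accepting)

start=q0; accept=q4; q0-0->q1; q0-1->q5; q1-0->q5; q1-1->q2; q2-0->q5; q2-1->q3; q3-0->q4; q3-1->q5; q4-0->q4; q4-1->q4; q5-0->q5; q5-1->q5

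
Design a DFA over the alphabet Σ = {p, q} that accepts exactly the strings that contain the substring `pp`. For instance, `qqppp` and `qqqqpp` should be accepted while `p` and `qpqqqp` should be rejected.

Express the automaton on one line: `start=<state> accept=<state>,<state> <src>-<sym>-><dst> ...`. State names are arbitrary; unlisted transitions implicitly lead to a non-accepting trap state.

States A..B record the length of the longest prefix of `pp` that matches the current input suffix. Reaching C means `pp` has been seen, and we stay there forever. Accept from C.
A 3-state machine:
       p  q 
>  A   B  A 
   B   C  A 
 * C   C  C 
(> = start, * = accepting)

start=A accept=C A-p->B A-q->A B-p->C B-q->A C-p->C C-q->C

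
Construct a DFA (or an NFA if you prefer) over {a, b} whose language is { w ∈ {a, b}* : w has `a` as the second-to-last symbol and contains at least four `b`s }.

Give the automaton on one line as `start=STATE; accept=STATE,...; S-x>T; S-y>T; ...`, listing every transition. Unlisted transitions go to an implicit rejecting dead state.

Run two small machines in parallel and take their product. One (7 states) tracks the last 2 symbols read; the other (6 states) tracks the count of `b`s, saturating at 5. Each combined state is a pair, one component from each; accept when both components accept. Minimizing collapses redundant product states.
9 states suffice.
        a   b  
>  q0   q0  q1 
   q1   q1  q2 
   q2   q2  q3 
   q3   q4  q5 
   q4   q4  q6 
   q5   q7  q5 
 * q6   q7  q5 
   q7   q8  q6 
 * q8   q8  q6 
(> = start, * = accepting)

start=q0; accept=q6,q8; q0-a>q0; q0-b>q1; q1-a>q1; q1-b>q2; q2-a>q2; q2-b>q3; q3-a>q4; q3-b>q5; q4-a>q4; q4-b>q6; q5-a>q7; q5-b>q5; q6-a>q7; q6-b>q5; q7-a>q8; q7-b>q6; q8-a>q8; q8-b>q6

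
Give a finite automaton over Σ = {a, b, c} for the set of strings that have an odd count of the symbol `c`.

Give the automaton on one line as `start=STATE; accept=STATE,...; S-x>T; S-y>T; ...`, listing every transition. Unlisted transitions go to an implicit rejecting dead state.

The only thing that matters is how many `c`s have appeared, reduced mod 2. Use one state per residue: S0 for 0, …, S1 for 1. Reading `c` moves to the next residue; anything else stays put. S1 is accepting.
2 states suffice.
        a   b   c  
>  S0   S0  S0  S1 
 * S1   S1  S1  S0 
(> = start, * = accepting)

start=S0; accept=S1; S0-a>S0; S0-b>S0; S0-c>S1; S1-a>S1; S1-b>S1; S1-c>S0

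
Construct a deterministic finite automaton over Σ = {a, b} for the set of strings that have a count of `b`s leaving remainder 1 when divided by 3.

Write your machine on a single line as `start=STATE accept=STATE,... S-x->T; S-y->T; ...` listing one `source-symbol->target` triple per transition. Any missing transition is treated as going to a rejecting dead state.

start=S0; accept=S1; S0-a->S0; S0-b->S1; S1-a->S1; S1-b->S2; S2-a->S2; S2-b->S0

The only thing that matters is how many `b`s have appeared, reduced mod 3. Use one state per residue: S0 for 0, …, S2 for 2. Reading `b` moves to the next residue; anything else stays put. S1 is accepting.
A 3-state machine:
        a   b  
>  S0   S0  S1 
 * S1   S1  S2 
   S2   S2  S0 
(> = start, * = accepting)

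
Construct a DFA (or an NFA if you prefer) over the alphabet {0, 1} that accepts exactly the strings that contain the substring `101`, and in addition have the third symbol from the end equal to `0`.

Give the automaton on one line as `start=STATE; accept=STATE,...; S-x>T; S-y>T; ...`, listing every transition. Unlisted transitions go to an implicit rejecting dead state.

start=A; accept=P,Q,U,V; A-0>B; A-1>C; B-0>D; B-1>E; C-0>F; C-1>G; D-0>H; D-1>I; E-0>J; E-1>K; F-0>L; F-1>M; G-0>N; G-1>O; H-0>H; H-1>I; I-0>J; I-1>K; J-0>L; J-1>M; K-0>N; K-1>O; L-0>H; L-1>I; M-0>P; M-1>Q; N-0>L; N-1>M; O-0>N; O-1>O; P-0>R; P-1>M; Q-0>S; Q-1>T; R-0>U; R-1>V; S-0>R; S-1>M; T-0>S; T-1>T; U-0>U; U-1>V; V-0>P; V-1>Q

Handle the two conditions separately and then intersect. One (4 states) tracks whether and how much of `101` has been seen; the other (15 states) tracks the last 3 symbols read. Each combined state is a pair, one component from each; accept when both components accept.
A 22-state machine:
       0  1 
>  A   B  C 
   B   D  E 
   C   F  G 
   D   H  I 
   E   J  K 
   F   L  M 
   G   N  O 
   H   H  I 
   I   J  K 
   J   L  M 
   K   N  O 
   L   H  I 
   M   P  Q 
   N   L  M 
   O   N  O 
 * P   R  M 
 * Q   S  T 
   R   U  V 
   S   R  M 
   T   S  T 
 * U   U  V 
 * V   P  Q 
(> = start, * = accepting)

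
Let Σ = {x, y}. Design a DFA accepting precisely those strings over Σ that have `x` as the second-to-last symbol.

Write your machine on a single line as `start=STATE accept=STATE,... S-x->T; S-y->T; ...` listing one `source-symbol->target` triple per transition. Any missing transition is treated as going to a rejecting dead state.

Because acceptance depends on a position counted from the end, the machine has to buffer the most recent 2 symbols. Make each state the string of the last up-to-2 symbols read; on input `x` shift the window left and append `x`. Accept when the buffered window has length 2 and begins with `x`.
A 7-state machine:
       x  y 
>  A   B  C 
   B   D  E 
   C   F  G 
 * D   D  E 
 * E   F  G 
   F   D  E 
   G   F  G 
(> = start, * = accepting)

start=A; accept=D,E; A-x->B; A-y->C; B-x->D; B-y->E; C-x->F; C-y->G; D-x->D; D-y->E; E-x->F; E-y->G; F-x->D; F-y->E; G-x->F; G-y->G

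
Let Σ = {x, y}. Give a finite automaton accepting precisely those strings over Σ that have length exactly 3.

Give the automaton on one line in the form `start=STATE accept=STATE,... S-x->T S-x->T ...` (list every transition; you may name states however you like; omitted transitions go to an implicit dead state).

Count input length up to 4: every symbol moves from q0 toward q4, which means 'more than 3' and absorbs. Accept from {q3}.
A 5-state machine:
        x   y  
>  q0   q1  q1 
   q1   q2  q2 
   q2   q3  q3 
 * q3   q4  q4 
   q4   q4  q4 
(> = start, * = accepting)

start=q0 accept=q3 q0-x->q1 q0-y->q1 q1-x->q2 q1-y->q2 q2-x->q3 q2-y->q3 q3-x->q4 q3-y->q4 q4-x->q4 q4-y->q4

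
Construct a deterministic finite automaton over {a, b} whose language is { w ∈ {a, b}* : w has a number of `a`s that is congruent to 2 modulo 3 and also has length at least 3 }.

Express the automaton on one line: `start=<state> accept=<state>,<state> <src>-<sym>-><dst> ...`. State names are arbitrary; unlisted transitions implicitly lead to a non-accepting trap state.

start=q0 accept=q7,q11 q0-a->q1 q0-b->q2 q1-a->q3 q1-b->q4 q2-a->q4 q2-b->q5 q3-a->q6 q3-b->q7 q4-a->q7 q4-b->q8 q5-a->q8 q5-b->q6 q6-a->q9 q6-b->q10 q7-a->q10 q7-b->q11 q8-a->q11 q8-b->q9 q9-a->q11 q9-b->q9 q10-a->q9 q10-b->q10 q11-a->q10 q11-b->q11

Build one automaton per condition and run them in lockstep. The first has 3 states tracking the count of `a`s modulo 3; the second has 5 states tracking the input length, saturating at 4. A product state is a pair (one from each), accepting exactly when both do.
          a    b  
>  q0     q1   q2 
   q1     q3   q4 
   q2     q4   q5 
   q3     q6   q7 
   q4     q7   q8 
   q5     q8   q6 
   q6     q9  q10 
 * q7    q10  q11 
   q8    q11   q9 
   q9    q11   q9 
   q10    q9  q10 
 * q11   q10  q11 
(> = start, * = accepting)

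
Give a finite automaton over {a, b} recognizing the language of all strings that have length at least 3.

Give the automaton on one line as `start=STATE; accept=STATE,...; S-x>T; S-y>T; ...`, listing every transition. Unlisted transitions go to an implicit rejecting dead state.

start=s0; accept=s3,s4; s0-a>s1; s0-b>s1; s1-a>s2; s1-b>s2; s2-a>s3; s2-b>s3; s3-a>s4; s3-b>s4; s4-a>s4; s4-b>s4

We only need to distinguish lengths 0, 1, …, 3, and '>3'. Chain s0 → s1 → s2 → s3 → s4 on every symbol, with s4 looping. Accepting states: {s3, s4}.
A 5-state machine:
        a   b  
>  s0   s1  s1 
   s1   s2  s2 
   s2   s3  s3 
 * s3   s4  s4 
 * s4   s4  s4 
(> = start, * = accepting)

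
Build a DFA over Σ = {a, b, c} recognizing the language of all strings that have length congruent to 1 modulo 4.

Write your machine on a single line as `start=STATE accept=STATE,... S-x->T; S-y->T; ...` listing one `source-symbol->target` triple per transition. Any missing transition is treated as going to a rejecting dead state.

Only the length mod 4 matters, so use a 4-cycle: from any state, every input symbol moves to the next state, wrapping q3 back to q0. Mark q1 accepting.
A 4-state machine:
        a   b   c  
>  q0   q1  q1  q1 
 * q1   q2  q2  q2 
   q2   q3  q3  q3 
   q3   q0  q0  q0 
(> = start, * = accepting)

start=q0; accept=q1; q0-a->q1; q0-b->q1; q0-c->q1; q1-a->q2; q1-b->q2; q1-c->q2; q2-a->q3; q2-b->q3; q2-c->q3; q3-a->q0; q3-b->q0; q3-c->q0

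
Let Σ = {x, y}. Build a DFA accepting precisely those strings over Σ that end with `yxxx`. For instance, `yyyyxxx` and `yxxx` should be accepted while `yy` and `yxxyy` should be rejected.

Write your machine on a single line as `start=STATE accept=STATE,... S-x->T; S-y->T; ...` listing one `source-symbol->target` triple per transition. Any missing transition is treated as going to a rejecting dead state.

start=s0; accept=s4; s0-x->s0; s0-y->s1; s1-x->s2; s1-y->s1; s2-x->s3; s2-y->s1; s3-x->s4; s3-y->s1; s4-x->s0; s4-y->s1

Remember how much of `yxxx` the current input suffix matches. State s0 means no match yet; s1 means the last symbol is `y`; s2 means the last 2 symbols are `yx`; s3 means the last 3 symbols are `yxx`; s4 means the last 4 symbols are `yxxx`. Only s4 accepts. On a mismatch, fall back to the longest proper suffix that is still a prefix of `yxxx`.
5 states suffice.
        x   y  
>  s0   s0  s1 
   s1   s2  s1 
   s2   s3  s1 
   s3   s4  s1 
 * s4   s0  s1 
(> = start, * = accepting)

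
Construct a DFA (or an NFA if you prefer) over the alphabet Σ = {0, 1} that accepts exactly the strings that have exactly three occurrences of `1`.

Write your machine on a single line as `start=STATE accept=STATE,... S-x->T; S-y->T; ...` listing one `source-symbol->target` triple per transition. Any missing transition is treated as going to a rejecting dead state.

start=S0; accept=S3; S0-0->S0; S0-1->S1; S1-0->S1; S1-1->S2; S2-0->S2; S2-1->S3; S3-0->S3; S3-1->S4; S4-0->S4; S4-1->S4

Only the number of `1`s matters, and only up to 4. Make a chain S0 → S1 → S2 → S3 → S4 advanced by each `1` (with S4 absorbing); every other symbol self-loops. The accepting set is {S3}.
5 states suffice.
        0   1  
>  S0   S0  S1 
   S1   S1  S2 
   S2   S2  S3 
 * S3   S3  S4 
   S4   S4  S4 
(> = start, * = accepting)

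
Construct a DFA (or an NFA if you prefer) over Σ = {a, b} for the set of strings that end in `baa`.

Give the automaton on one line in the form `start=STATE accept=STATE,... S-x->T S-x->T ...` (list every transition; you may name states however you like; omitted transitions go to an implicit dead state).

Let each state record the length of the longest suffix of the input read so far that is also a prefix of `baa`. S1 means the last symbol is `b`; S2 means the last 2 symbols are `ba`; S3 means the last 3 symbols are `baa`. Accept only at S3, where the string currently ends in `baa`.
A 4-state machine:
        a   b  
>  S0   S0  S1 
   S1   S2  S1 
   S2   S3  S1 
 * S3   S0  S1 
(> = start, * = accepting)

start=S0 accept=S3 S0-a->S0 S0-b->S1 S1-a->S2 S1-b->S1 S2-a->S3 S2-b->S1 S3-a->S0 S3-b->S1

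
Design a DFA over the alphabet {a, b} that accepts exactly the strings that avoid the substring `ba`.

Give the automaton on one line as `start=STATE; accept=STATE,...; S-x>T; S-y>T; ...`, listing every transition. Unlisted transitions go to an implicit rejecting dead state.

start=s0; accept=s0,s1; s0-a>s0; s0-b>s1; s1-a>s2; s1-b>s1; s2-a>s2; s2-b>s2

Track partial matches of the forbidden pattern `ba`. State s2 is a dead state reached once `ba` has occurred; every other state accepts. s0 means no part of `ba` is currently matched.
        a   b  
>* s0   s0  s1 
 * s1   s2  s1 
   s2   s2  s2 
(> = start, * = accepting)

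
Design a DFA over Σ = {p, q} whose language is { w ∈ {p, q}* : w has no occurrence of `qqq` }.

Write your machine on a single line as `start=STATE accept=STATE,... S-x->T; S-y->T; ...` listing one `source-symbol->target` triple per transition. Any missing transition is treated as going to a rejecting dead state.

This is the complement of 'contains `qqq`'. Use the same substring-matching states — s0 through s3 holding how much of `qqq` has just been matched — but flip the accepting set: everything except the trap s3 accepts.
        p   q  
>* s0   s0  s1 
 * s1   s0  s2 
 * s2   s0  s3 
   s3   s3  s3 
(> = start, * = accepting)

start=s0; accept=s0,s1,s2; s0-p->s0; s0-q->s1; s1-p->s0; s1-q->s2; s2-p->s0; s2-q->s3; s3-p->s3; s3-q->s3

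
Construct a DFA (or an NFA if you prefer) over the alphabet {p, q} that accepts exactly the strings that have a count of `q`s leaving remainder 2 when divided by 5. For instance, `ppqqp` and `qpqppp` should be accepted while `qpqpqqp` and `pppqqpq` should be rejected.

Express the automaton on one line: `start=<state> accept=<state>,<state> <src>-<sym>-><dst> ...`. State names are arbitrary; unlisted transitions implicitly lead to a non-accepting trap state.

The only thing that matters is how many `q`s have appeared, reduced mod 5. Use one state per residue: S0 for 0, …, S4 for 4. Reading `q` moves to the next residue; anything else stays put. S2 is accepting.
A 5-state machine:
        p   q  
>  S0   S0  S1 
   S1   S1  S2 
 * S2   S2  S3 
   S3   S3  S4 
   S4   S4  S0 
(> = start, * = accepting)

start=S0 accept=S2 S0-p->S0 S0-q->S1 S1-p->S1 S1-q->S2 S2-p->S2 S2-q->S3 S3-p->S3 S3-q->S4 S4-p->S4 S4-q->S0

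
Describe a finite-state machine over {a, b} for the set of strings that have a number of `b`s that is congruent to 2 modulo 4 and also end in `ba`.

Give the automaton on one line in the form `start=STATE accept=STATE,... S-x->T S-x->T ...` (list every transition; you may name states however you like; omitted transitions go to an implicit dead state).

start=q0 accept=q5 q0-a->q0 q0-b->q1 q1-a->q2 q1-b->q3 q2-a->q4 q2-b->q3 q3-a->q5 q3-b->q6 q4-a->q4 q4-b->q3 q5-a->q7 q5-b->q6 q6-a->q8 q6-b->q9 q7-a->q7 q7-b->q6 q8-a->q10 q8-b->q9 q9-a->q11 q9-b->q1 q10-a->q10 q10-b->q9 q11-a->q0 q11-b->q1

Handle the two conditions separately and then intersect. One (4 states) tracks the count of `b`s modulo 4; the other (3 states) tracks how much of the suffix `ba` has currently been matched. Each combined state is a pair, one component from each; accept when both components accept.
          a    b  
>  q0     q0   q1 
   q1     q2   q3 
   q2     q4   q3 
   q3     q5   q6 
   q4     q4   q3 
 * q5     q7   q6 
   q6     q8   q9 
   q7     q7   q6 
   q8    q10   q9 
   q9    q11   q1 
   q10   q10   q9 
   q11    q0   q1 
(> = start, * = accepting)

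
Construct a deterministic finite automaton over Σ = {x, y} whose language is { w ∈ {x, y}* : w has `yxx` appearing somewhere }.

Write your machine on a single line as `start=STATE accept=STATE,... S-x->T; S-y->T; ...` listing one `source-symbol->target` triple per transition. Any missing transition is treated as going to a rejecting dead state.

Track how much of `yxx` has been matched so far: state S0 is no progress, S3 is the absorbing accept state reached once `yxx` has occurred. Intermediate states record partial matches; on a mismatch, fall back to the longest reusable overlap.
4 states suffice.
        x   y  
>  S0   S0  S1 
   S1   S2  S1 
   S2   S3  S1 
 * S3   S3  S3 
(> = start, * = accepting)

start=S0; accept=S3; S0-x->S0; S0-y->S1; S1-x->S2; S1-y->S1; S2-x->S3; S2-y->S1; S3-x->S3; S3-y->S3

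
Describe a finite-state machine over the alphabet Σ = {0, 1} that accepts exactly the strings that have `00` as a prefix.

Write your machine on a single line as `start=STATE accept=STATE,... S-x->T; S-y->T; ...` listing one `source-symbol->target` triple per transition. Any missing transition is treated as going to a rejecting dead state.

start=q0; accept=q2; q0-0->q1; q0-1->q3; q1-0->q2; q1-1->q3; q2-0->q2; q2-1->q2; q3-0->q3; q3-1->q3

Walk along `00` while the input agrees: from q0 take `0` to q1, and so on. Any deviation drops to the rejecting sink q3. Once q2 is reached the prefix is confirmed and every continuation is accepted.
        0   1  
>  q0   q1  q3 
   q1   q2  q3 
 * q2   q2  q2 
   q3   q3  q3 
(> = start, * = accepting)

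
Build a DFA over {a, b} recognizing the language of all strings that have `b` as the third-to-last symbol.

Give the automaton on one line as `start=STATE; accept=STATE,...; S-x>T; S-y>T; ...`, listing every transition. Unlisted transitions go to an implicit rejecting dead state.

Because acceptance depends on a position counted from the end, the machine has to buffer the most recent 3 symbols. Make each state the string of the last up-to-3 symbols read; on input `x` shift the window left and append `x`. Accept when the buffered window has length 3 and begins with `b`.
With 15 states:
          a    b  
>  S0     S1   S2 
   S1     S3   S4 
   S2     S5   S6 
   S3     S7   S8 
   S4     S9  S10 
   S5    S11  S12 
   S6    S13  S14 
   S7     S7   S8 
   S8     S9  S10 
   S9    S11  S12 
   S10   S13  S14 
 * S11    S7   S8 
 * S12    S9  S10 
 * S13   S11  S12 
 * S14   S13  S14 
(> = start, * = accepting)

start=S0; accept=S11,S12,S13,S14; S0-a>S1; S0-b>S2; S1-a>S3; S1-b>S4; S2-a>S5; S2-b>S6; S3-a>S7; S3-b>S8; S4-a>S9; S4-b>S10; S5-a>S11; S5-b>S12; S6-a>S13; S6-b>S14; S7-a>S7; S7-b>S8; S8-a>S9; S8-b>S10; S9-a>S11; S9-b>S12; S10-a>S13; S10-b>S14; S11-a>S7; S11-b>S8; S12-a>S9; S12-b>S10; S13-a>S11; S13-b>S12; S14-a>S13; S14-b>S14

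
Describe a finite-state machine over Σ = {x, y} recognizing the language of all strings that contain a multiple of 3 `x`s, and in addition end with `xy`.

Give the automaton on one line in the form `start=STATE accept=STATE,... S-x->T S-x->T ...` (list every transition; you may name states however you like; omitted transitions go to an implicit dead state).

Handle the two conditions separately and then intersect. The first has 3 states tracking the count of `x`s modulo 3; the second has 3 states tracking how much of the suffix `xy` has currently been matched. A product state is a pair (one from each), accepting exactly when both do.
       x  y 
>  A   B  A 
   B   C  D 
   C   E  F 
   D   C  G 
   E   B  H 
   F   E  I 
   G   C  G 
 * H   B  A 
   I   E  I 
(> = start, * = accepting)

start=A accept=H A-x->B A-y->A B-x->C B-y->D C-x->E C-y->F D-x->C D-y->G E-x->B E-y->H F-x->E F-y->I G-x->C G-y->G H-x->B H-y->A I-x->E I-y->I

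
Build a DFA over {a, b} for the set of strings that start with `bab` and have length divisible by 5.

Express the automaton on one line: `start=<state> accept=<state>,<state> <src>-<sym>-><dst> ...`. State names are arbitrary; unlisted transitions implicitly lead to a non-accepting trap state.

Handle the two conditions separately and then intersect. The first has 5 states tracking whether the input so far still matches the prefix `bab`; the second has 5 states tracking the input length modulo 5. A product state is a pair (one from each), accepting exactly when both do.
A 13-state machine:
          a    b  
>  S0     S1   S2 
   S1     S3   S3 
   S2     S4   S3 
   S3     S5   S5 
   S4     S5   S6 
   S5     S7   S7 
   S6     S8   S8 
   S7     S9   S9 
   S8    S10  S10 
   S9     S1   S1 
 * S10   S11  S11 
   S11   S12  S12 
   S12    S6   S6 
(> = start, * = accepting)

start=S0 accept=S10 S0-a->S1 S0-b->S2 S1-a->S3 S1-b->S3 S2-a->S4 S2-b->S3 S3-a->S5 S3-b->S5 S4-a->S5 S4-b->S6 S5-a->S7 S5-b->S7 S6-a->S8 S6-b->S8 S7-a->S9 S7-b->S9 S8-a->S10 S8-b->S10 S9-a->S1 S9-b->S1 S10-a->S11 S10-b->S11 S11-a->S12 S11-b->S12 S12-a->S6 S12-b->S6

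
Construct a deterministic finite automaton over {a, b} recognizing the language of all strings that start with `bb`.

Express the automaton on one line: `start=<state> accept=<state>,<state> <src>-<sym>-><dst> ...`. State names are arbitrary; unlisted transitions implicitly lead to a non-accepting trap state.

Walk along `bb` while the input agrees: from q0 take `b` to q1, and so on. Any deviation drops to the rejecting sink q3. Once q2 is reached the prefix is confirmed and every continuation is accepted.
4 states suffice.
        a   b  
>  q0   q3  q1 
   q1   q3  q2 
 * q2   q2  q2 
   q3   q3  q3 
(> = start, * = accepting)

start=q0 accept=q2 q0-a->q3 q0-b->q1 q1-a->q3 q1-b->q2 q2-a->q2 q2-b->q2 q3-a->q3 q3-b->q3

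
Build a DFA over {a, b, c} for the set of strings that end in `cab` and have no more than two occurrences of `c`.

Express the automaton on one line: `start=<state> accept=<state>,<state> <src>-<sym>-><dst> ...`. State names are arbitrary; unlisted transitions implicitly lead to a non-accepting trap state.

start=q0 accept=q5,q8 q0-a->q0 q0-b->q0 q0-c->q1 q1-a->q2 q1-b->q3 q1-c->q4 q2-a->q3 q2-b->q5 q2-c->q4 q3-a->q3 q3-b->q3 q3-c->q4 q4-a->q6 q4-b->q7 q4-c->q7 q5-a->q3 q5-b->q3 q5-c->q4 q6-a->q7 q6-b->q8 q6-c->q7 q7-a->q7 q7-b->q7 q7-c->q7 q8-a->q7 q8-b->q7 q8-c->q7

Handle the two conditions separately and then intersect. The first has 4 states tracking how much of the suffix `cab` has currently been matched; the second has 4 states tracking the count of `c`s, saturating at 3. A product state is a pair (one from each), accepting exactly when both do. Equivalent product states are then merged.
        a   b   c  
>  q0   q0  q0  q1 
   q1   q2  q3  q4 
   q2   q3  q5  q4 
   q3   q3  q3  q4 
   q4   q6  q7  q7 
 * q5   q3  q3  q4 
   q6   q7  q8  q7 
   q7   q7  q7  q7 
 * q8   q7  q7  q7 
(> = start, * = accepting)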